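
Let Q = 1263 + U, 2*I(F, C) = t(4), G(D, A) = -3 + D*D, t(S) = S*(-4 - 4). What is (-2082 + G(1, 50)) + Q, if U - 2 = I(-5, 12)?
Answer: -835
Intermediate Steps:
t(S) = -8*S (t(S) = S*(-8) = -8*S)
G(D, A) = -3 + D**2
I(F, C) = -16 (I(F, C) = (-8*4)/2 = (1/2)*(-32) = -16)
U = -14 (U = 2 - 16 = -14)
Q = 1249 (Q = 1263 - 14 = 1249)
(-2082 + G(1, 50)) + Q = (-2082 + (-3 + 1**2)) + 1249 = (-2082 + (-3 + 1)) + 1249 = (-2082 - 2) + 1249 = -2084 + 1249 = -835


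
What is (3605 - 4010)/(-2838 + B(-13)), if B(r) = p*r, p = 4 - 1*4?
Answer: 135/946 ≈ 0.14271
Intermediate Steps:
p = 0 (p = 4 - 4 = 0)
B(r) = 0 (B(r) = 0*r = 0)
(3605 - 4010)/(-2838 + B(-13)) = (3605 - 4010)/(-2838 + 0) = -405/(-2838) = -405*(-1/2838) = 135/946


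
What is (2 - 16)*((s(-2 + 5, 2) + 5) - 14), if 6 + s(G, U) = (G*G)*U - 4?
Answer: 14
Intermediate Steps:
s(G, U) = -10 + U*G**2 (s(G, U) = -6 + ((G*G)*U - 4) = -6 + (G**2*U - 4) = -6 + (U*G**2 - 4) = -6 + (-4 + U*G**2) = -10 + U*G**2)
(2 - 16)*((s(-2 + 5, 2) + 5) - 14) = (2 - 16)*(((-10 + 2*(-2 + 5)**2) + 5) - 14) = -14*(((-10 + 2*3**2) + 5) - 14) = -14*(((-10 + 2*9) + 5) - 14) = -14*(((-10 + 18) + 5) - 14) = -14*((8 + 5) - 14) = -14*(13 - 14) = -14*(-1) = 14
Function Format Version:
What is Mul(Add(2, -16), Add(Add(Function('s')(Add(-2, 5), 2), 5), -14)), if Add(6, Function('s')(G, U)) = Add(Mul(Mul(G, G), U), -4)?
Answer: 14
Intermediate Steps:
Function('s')(G, U) = Add(-10, Mul(U, Pow(G, 2))) (Function('s')(G, U) = Add(-6, Add(Mul(Mul(G, G), U), -4)) = Add(-6, Add(Mul(Pow(G, 2), U), -4)) = Add(-6, Add(Mul(U, Pow(G, 2)), -4)) = Add(-6, Add(-4, Mul(U, Pow(G, 2)))) = Add(-10, Mul(U, Pow(G, 2))))
Mul(Add(2, -16), Add(Add(Function('s')(Add(-2, 5), 2), 5), -14)) = Mul(Add(2, -16), Add(Add(Add(-10, Mul(2, Pow(Add(-2, 5), 2))), 5), -14)) = Mul(-14, Add(Add(Add(-10, Mul(2, Pow(3, 2))), 5), -14)) = Mul(-14, Add(Add(Add(-10, Mul(2, 9)), 5), -14)) = Mul(-14, Add(Add(Add(-10, 18), 5), -14)) = Mul(-14, Add(Add(8, 5), -14)) = Mul(-14, Add(13, -14)) = Mul(-14, -1) = 14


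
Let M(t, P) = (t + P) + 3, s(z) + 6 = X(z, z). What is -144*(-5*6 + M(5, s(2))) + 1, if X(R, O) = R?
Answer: 3745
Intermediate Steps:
s(z) = -6 + z
M(t, P) = 3 + P + t (M(t, P) = (P + t) + 3 = 3 + P + t)
-144*(-5*6 + M(5, s(2))) + 1 = -144*(-5*6 + (3 + (-6 + 2) + 5)) + 1 = -144*(-30 + (3 - 4 + 5)) + 1 = -144*(-30 + 4) + 1 = -144*(-26) + 1 = 3744 + 1 = 3745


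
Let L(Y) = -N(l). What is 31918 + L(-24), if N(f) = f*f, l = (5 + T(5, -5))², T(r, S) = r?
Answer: 21918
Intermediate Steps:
l = 100 (l = (5 + 5)² = 10² = 100)
N(f) = f²
L(Y) = -10000 (L(Y) = -1*100² = -1*10000 = -10000)
31918 + L(-24) = 31918 - 10000 = 21918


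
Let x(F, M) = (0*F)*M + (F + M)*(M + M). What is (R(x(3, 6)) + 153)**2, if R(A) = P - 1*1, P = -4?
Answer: 21904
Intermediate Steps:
x(F, M) = 2*M*(F + M) (x(F, M) = 0*M + (F + M)*(2*M) = 0 + 2*M*(F + M) = 2*M*(F + M))
R(A) = -5 (R(A) = -4 - 1*1 = -4 - 1 = -5)
(R(x(3, 6)) + 153)**2 = (-5 + 153)**2 = 148**2 = 21904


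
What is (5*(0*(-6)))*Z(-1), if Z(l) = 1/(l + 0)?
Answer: 0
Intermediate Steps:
Z(l) = 1/l
(5*(0*(-6)))*Z(-1) = (5*(0*(-6)))/(-1) = (5*0)*(-1) = 0*(-1) = 0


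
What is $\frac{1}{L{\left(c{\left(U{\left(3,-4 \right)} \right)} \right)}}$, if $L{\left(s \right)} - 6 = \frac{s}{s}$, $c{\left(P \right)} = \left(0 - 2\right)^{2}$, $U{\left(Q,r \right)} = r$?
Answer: $\frac{1}{7} \approx 0.14286$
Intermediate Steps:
$c{\left(P \right)} = 4$ ($c{\left(P \right)} = \left(-2\right)^{2} = 4$)
$L{\left(s \right)} = 7$ ($L{\left(s \right)} = 6 + \frac{s}{s} = 6 + 1 = 7$)
$\frac{1}{L{\left(c{\left(U{\left(3,-4 \right)} \right)} \right)}} = \frac{1}{7}$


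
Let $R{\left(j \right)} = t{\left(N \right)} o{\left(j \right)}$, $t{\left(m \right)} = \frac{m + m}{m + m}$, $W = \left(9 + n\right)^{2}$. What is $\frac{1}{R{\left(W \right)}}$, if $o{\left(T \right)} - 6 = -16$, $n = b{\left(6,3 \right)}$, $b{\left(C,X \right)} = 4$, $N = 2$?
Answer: $- \frac{1}{10} \approx -0.1$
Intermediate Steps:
$n = 4$
$o{\left(T \right)} = -10$ ($o{\left(T \right)} = 6 - 16 = -10$)
$W = 169$ ($W = \left(9 + 4\right)^{2} = 13^{2} = 169$)
$t{\left(m \right)} = 1$ ($t{\left(m \right)} = \frac{2 m}{2 m} = 2 m \frac{1}{2 m} = 1$)
$R{\left(j \right)} = -10$ ($R{\left(j \right)} = 1 \left(-10\right) = -10$)
$\frac{1}{R{\left(W \right)}} = \frac{1}{-10} = - \frac{1}{10}$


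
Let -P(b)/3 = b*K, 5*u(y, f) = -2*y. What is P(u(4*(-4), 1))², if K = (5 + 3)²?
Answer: 37748736/25 ≈ 1.5100e+6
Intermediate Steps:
u(y, f) = -2*y/5 (u(y, f) = (-2*y)/5 = -2*y/5)
K = 64 (K = 8² = 64)
P(b) = -192*b (P(b) = -3*b*64 = -192*b)
P(u(4*(-4), 1))² = (-(-384)*4*(-4)/5)² = (-(-384)*(-16)/5)² = (-192*32/5)² = (-6144/5)² = 37748736/25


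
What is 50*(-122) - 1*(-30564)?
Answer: 24464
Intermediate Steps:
50*(-122) - 1*(-30564) = -6100 + 30564 = 24464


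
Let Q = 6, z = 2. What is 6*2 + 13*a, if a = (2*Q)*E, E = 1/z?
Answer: 90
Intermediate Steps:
E = ½ (E = 1/2 = ½ ≈ 0.50000)
a = 6 (a = (2*6)*(½) = 12*(½) = 6)
6*2 + 13*a = 6*2 + 13*6 = 12 + 78 = 90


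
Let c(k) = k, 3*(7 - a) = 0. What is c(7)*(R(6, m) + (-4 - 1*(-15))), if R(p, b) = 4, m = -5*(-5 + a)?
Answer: 105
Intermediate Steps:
a = 7 (a = 7 - ⅓*0 = 7 + 0 = 7)
m = -10 (m = -5*(-5 + 7) = -5*2 = -10)
c(7)*(R(6, m) + (-4 - 1*(-15))) = 7*(4 + (-4 - 1*(-15))) = 7*(4 + (-4 + 15)) = 7*(4 + 11) = 7*15 = 105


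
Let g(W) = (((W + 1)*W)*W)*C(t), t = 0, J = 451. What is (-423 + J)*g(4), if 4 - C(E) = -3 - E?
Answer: 15680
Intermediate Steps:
C(E) = 7 + E (C(E) = 4 - (-3 - E) = 4 + (3 + E) = 7 + E)
g(W) = 7*W**2*(1 + W) (g(W) = (((W + 1)*W)*W)*(7 + 0) = (((1 + W)*W)*W)*7 = ((W*(1 + W))*W)*7 = (W**2*(1 + W))*7 = 7*W**2*(1 + W))
(-423 + J)*g(4) = (-423 + 451)*(7*4**2*(1 + 4)) = 28*(7*16*5) = 28*560 = 15680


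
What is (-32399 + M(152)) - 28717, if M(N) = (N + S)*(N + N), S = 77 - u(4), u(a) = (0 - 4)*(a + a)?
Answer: 18228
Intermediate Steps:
u(a) = -8*a
S = 109 (S = 77 - (-8)*4 = 77 - 1*(-32) = 77 + 32 = 109)
M(N) = 2*N*(109 + N) (M(N) = (N + 109)*(N + N) = (109 + N)*(2*N) = 2*N*(109 + N))
(-32399 + M(152)) - 28717 = (-32399 + 2*152*(109 + 152)) - 28717 = (-32399 + 2*152*261) - 28717 = (-32399 + 79344) - 28717 = 46945 - 28717 = 18228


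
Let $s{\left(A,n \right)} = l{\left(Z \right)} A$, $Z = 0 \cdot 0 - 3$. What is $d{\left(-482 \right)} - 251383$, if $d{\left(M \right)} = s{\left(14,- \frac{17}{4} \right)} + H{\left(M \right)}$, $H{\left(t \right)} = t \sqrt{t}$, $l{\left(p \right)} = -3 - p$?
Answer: $-251383 - 482 i \sqrt{482} \approx -2.5138 \cdot 10^{5} - 10582.0 i$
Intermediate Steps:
$Z = -3$ ($Z = 0 - 3 = -3$)
$s{\left(A,n \right)} = 0$ ($s{\left(A,n \right)} = \left(-3 - -3\right) A = \left(-3 + 3\right) A = 0 A = 0$)
$H{\left(t \right)} = t^{\frac{3}{2}}$
$d{\left(M \right)} = M^{\frac{3}{2}}$ ($d{\left(M \right)} = 0 + M^{\frac{3}{2}} = M^{\frac{3}{2}}$)
$d{\left(-482 \right)} - 251383 = \left(-482\right)^{\frac{3}{2}} - 251383 = - 482 i \sqrt{482} - 251383 = -251383 - 482 i \sqrt{482}$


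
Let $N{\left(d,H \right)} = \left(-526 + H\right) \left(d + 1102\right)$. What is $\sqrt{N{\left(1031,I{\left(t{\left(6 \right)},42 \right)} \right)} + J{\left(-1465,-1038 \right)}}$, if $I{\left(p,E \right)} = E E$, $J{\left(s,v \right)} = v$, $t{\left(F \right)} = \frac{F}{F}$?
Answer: $16 \sqrt{10311} \approx 1624.7$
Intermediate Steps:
$t{\left(F \right)} = 1$
$I{\left(p,E \right)} = E^{2}$
$N{\left(d,H \right)} = \left(-526 + H\right) \left(1102 + d\right)$
$\sqrt{N{\left(1031,I{\left(t{\left(6 \right)},42 \right)} \right)} + J{\left(-1465,-1038 \right)}} = \sqrt{\left(-579652 - 542306 + 1102 \cdot 42^{2} + 42^{2} \cdot 1031\right) - 1038} = \sqrt{\left(-579652 - 542306 + 1102 \cdot 1764 + 1764 \cdot 1031\right) - 1038} = \sqrt{\left(-579652 - 542306 + 1943928 + 1818684\right) - 1038} = \sqrt{2640654 - 1038} = \sqrt{2639616} = 16 \sqrt{10311}$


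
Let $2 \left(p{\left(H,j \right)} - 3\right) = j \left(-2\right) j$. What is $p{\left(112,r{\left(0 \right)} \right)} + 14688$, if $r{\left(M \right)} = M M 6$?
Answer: $14691$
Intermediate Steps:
$r{\left(M \right)} = 6 M^{2}$ ($r{\left(M \right)} = M^{2} \cdot 6 = 6 M^{2}$)
$p{\left(H,j \right)} = 3 - j^{2}$ ($p{\left(H,j \right)} = 3 + \frac{j \left(-2\right) j}{2} = 3 + \frac{- 2 j j}{2} = 3 + \frac{\left(-2\right) j^{2}}{2} = 3 - j^{2}$)
$p{\left(112,r{\left(0 \right)} \right)} + 14688 = \left(3 - \left(6 \cdot 0^{2}\right)^{2}\right) + 14688 = \left(3 - \left(6 \cdot 0\right)^{2}\right) + 14688 = \left(3 - 0^{2}\right) + 14688 = \left(3 - 0\right) + 14688 = \left(3 + 0\right) + 14688 = 3 + 14688 = 14691$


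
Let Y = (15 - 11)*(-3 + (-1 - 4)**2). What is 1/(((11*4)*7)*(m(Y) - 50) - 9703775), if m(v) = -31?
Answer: -1/9728723 ≈ -1.0279e-7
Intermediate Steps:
Y = 88 (Y = 4*(-3 + (-5)**2) = 4*(-3 + 25) = 4*22 = 88)
1/(((11*4)*7)*(m(Y) - 50) - 9703775) = 1/(((11*4)*7)*(-31 - 50) - 9703775) = 1/((44*7)*(-81) - 9703775) = 1/(308*(-81) - 9703775) = 1/(-24948 - 9703775) = 1/(-9728723) = -1/9728723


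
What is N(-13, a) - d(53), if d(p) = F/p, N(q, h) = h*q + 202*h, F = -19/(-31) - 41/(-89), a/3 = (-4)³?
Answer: -5306288338/146227 ≈ -36288.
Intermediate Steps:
a = -192 (a = 3*(-4)³ = 3*(-64) = -192)
F = 2962/2759 (F = -19*(-1/31) - 41*(-1/89) = 19/31 + 41/89 = 2962/2759 ≈ 1.0736)
N(q, h) = 202*h + h*q
d(p) = 2962/(2759*p)
N(-13, a) - d(53) = -192*(202 - 13) - 2962/(2759*53) = -192*189 - 2962/(2759*53) = -36288 - 1*2962/146227 = -36288 - 2962/146227 = -5306288338/146227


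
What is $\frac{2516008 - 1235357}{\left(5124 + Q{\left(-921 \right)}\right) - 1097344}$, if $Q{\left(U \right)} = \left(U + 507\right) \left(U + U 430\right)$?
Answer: $\frac{1280651}{163245494} \approx 0.0078449$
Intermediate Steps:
$Q{\left(U \right)} = 431 U \left(507 + U\right)$ ($Q{\left(U \right)} = \left(507 + U\right) \left(U + 430 U\right) = \left(507 + U\right) 431 U = 431 U \left(507 + U\right)$)
$\frac{2516008 - 1235357}{\left(5124 + Q{\left(-921 \right)}\right) - 1097344} = \frac{2516008 - 1235357}{\left(5124 + 431 \left(-921\right) \left(507 - 921\right)\right) - 1097344} = \frac{2516008 - 1235357}{\left(5124 + 431 \left(-921\right) \left(-414\right)\right) - 1097344} = \frac{2516008 - 1235357}{\left(5124 + 164337714\right) - 1097344} = \frac{1280651}{164342838 - 1097344} = \frac{1280651}{163245494}$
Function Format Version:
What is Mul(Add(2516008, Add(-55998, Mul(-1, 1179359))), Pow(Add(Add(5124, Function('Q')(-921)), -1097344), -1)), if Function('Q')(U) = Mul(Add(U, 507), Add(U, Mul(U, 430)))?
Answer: Rational(1280651, 163245494) ≈ 0.0078449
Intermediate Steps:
Function('Q')(U) = Mul(431, U, Add(507, U)) (Function('Q')(U) = Mul(Add(507, U), Add(U, Mul(430, U))) = Mul(Add(507, U), Mul(431, U)) = Mul(431, U, Add(507, U)))
Mul(Add(2516008, Add(-55998, Mul(-1, 1179359))), Pow(Add(Add(5124, Function('Q')(-921)), -1097344), -1)) = Mul(Add(2516008, Add(-55998, Mul(-1, 1179359))), Pow(Add(Add(5124, Mul(431, -921, Add(507, -921))), -1097344), -1)) = Mul(Add(2516008, Add(-55998, -1179359)), Pow(Add(Add(5124, Mul(431, -921, -414)), -1097344), -1)) = Mul(Add(2516008, -1235357), Pow(Add(Add(5124, 164337714), -1097344), -1)) = Mul(1280651, Pow(Add(164342838, -1097344), -1)) = Mul(1280651, Pow(163245494, -1)) = Mul(1280651, Rational(1, 163245494)) = Rational(1280651, 163245494)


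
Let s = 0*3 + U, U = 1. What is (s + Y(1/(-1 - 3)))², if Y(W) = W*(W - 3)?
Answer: 841/256 ≈ 3.2852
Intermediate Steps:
Y(W) = W*(-3 + W)
s = 1 (s = 0*3 + 1 = 0 + 1 = 1)
(s + Y(1/(-1 - 3)))² = (1 + (-3 + 1/(-1 - 3))/(-1 - 3))² = (1 + (-3 + 1/(-4))/(-4))² = (1 - (-3 - ¼)/4)² = (1 - ¼*(-13/4))² = (1 + 13/16)² = (29/16)² = 841/256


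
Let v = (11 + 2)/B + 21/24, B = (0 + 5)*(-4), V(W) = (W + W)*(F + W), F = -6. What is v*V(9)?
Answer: 243/20 ≈ 12.150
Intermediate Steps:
V(W) = 2*W*(-6 + W) (V(W) = (W + W)*(-6 + W) = (2*W)*(-6 + W) = 2*W*(-6 + W))
B = -20 (B = 5*(-4) = -20)
v = 9/40 (v = (11 + 2)/(-20) + 21/24 = 13*(-1/20) + 21*(1/24) = -13/20 + 7/8 = 9/40 ≈ 0.22500)
v*V(9) = 9*(2*9*(-6 + 9))/40 = 9*(2*9*3)/40 = (9/40)*54 = 243/20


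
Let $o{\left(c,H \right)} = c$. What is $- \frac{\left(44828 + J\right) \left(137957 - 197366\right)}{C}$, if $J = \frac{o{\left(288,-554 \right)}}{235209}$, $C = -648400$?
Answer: $- \frac{10440091439001}{2541825260} \approx -4107.3$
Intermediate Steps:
$J = \frac{96}{78403}$ ($J = \frac{288}{235209} = 288 \cdot \frac{1}{235209} = \frac{96}{78403} \approx 0.0012244$)
$- \frac{\left(44828 + J\right) \left(137957 - 197366\right)}{C} = - \frac{\left(44828 + \frac{96}{78403}\right) \left(137957 - 197366\right)}{-648400} = - \frac{\frac{3514649780}{78403} \left(-59409\right) \left(-1\right)}{648400} = - \frac{\left(-208801828780020\right) \left(-1\right)}{78403 \cdot 648400} = \left(-1\right) \frac{10440091439001}{2541825260} = - \frac{10440091439001}{2541825260}$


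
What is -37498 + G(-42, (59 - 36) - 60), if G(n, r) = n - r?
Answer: -37503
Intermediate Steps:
-37498 + G(-42, (59 - 36) - 60) = -37498 + (-42 - ((59 - 36) - 60)) = -37498 + (-42 - (23 - 60)) = -37498 + (-42 - 1*(-37)) = -37498 + (-42 + 37) = -37498 - 5 = -37503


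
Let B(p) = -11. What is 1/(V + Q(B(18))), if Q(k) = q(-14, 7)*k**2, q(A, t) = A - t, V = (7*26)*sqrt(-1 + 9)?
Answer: -363/884527 - 52*sqrt(2)/884527 ≈ -0.00049353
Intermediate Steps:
V = 364*sqrt(2) (V = 182*sqrt(8) = 182*(2*sqrt(2)) = 364*sqrt(2) ≈ 514.77)
Q(k) = -21*k**2 (Q(k) = (-14 - 1*7)*k**2 = (-14 - 7)*k**2 = -21*k**2)
1/(V + Q(B(18))) = 1/(364*sqrt(2) - 21*(-11)**2) = 1/(364*sqrt(2) - 21*121) = 1/(364*sqrt(2) - 2541) = 1/(-2541 + 364*sqrt(2))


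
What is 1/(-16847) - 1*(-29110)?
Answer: 490416169/16847 ≈ 29110.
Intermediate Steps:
1/(-16847) - 1*(-29110) = -1/16847 + 29110 = 490416169/16847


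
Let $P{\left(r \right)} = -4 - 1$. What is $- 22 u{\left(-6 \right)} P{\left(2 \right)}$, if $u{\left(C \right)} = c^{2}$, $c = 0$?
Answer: $0$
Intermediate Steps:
$u{\left(C \right)} = 0$ ($u{\left(C \right)} = 0^{2} = 0$)
$P{\left(r \right)} = -5$ ($P{\left(r \right)} = -4 - 1 = -5$)
$- 22 u{\left(-6 \right)} P{\left(2 \right)} = \left(-22\right) 0 \left(-5\right) = 0 \left(-5\right) = 0$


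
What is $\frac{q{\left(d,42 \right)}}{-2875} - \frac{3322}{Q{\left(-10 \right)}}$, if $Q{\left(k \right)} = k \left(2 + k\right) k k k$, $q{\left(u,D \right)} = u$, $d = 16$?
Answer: $\frac{33083}{920000} \approx 0.03596$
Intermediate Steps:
$Q{\left(k \right)} = k^{4} \left(2 + k\right)$ ($Q{\left(k \right)} = k k \left(2 + k\right) k k = k^{2} \left(2 + k\right) k k = k^{3} \left(2 + k\right) k = k^{4} \left(2 + k\right)$)
$\frac{q{\left(d,42 \right)}}{-2875} - \frac{3322}{Q{\left(-10 \right)}} = \frac{16}{-2875} - \frac{3322}{\left(-10\right)^{4} \left(2 - 10\right)} = 16 \left(- \frac{1}{2875}\right) - \frac{3322}{10000 \left(-8\right)} = - \frac{16}{2875} - \frac{3322}{-80000} = - \frac{16}{2875} - - \frac{1661}{40000} = - \frac{16}{2875} + \frac{1661}{40000} = \frac{33083}{920000}$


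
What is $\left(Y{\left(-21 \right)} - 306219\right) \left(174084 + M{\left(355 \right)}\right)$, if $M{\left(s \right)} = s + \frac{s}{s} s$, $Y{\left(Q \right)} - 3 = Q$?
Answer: $-53528390178$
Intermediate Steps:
$Y{\left(Q \right)} = 3 + Q$
$M{\left(s \right)} = 2 s$ ($M{\left(s \right)} = s + 1 s = s + s = 2 s$)
$\left(Y{\left(-21 \right)} - 306219\right) \left(174084 + M{\left(355 \right)}\right) = \left(\left(3 - 21\right) - 306219\right) \left(174084 + 2 \cdot 355\right) = \left(-18 - 306219\right) \left(174084 + 710\right) = \left(-306237\right) 174794 = -53528390178$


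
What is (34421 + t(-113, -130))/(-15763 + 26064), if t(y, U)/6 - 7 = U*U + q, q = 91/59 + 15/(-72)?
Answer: 32065557/2431036 ≈ 13.190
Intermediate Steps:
q = 1889/1416 (q = 91*(1/59) + 15*(-1/72) = 91/59 - 5/24 = 1889/1416 ≈ 1.3340)
t(y, U) = 11801/236 + 6*U**2 (t(y, U) = 42 + 6*(U*U + 1889/1416) = 42 + 6*(U**2 + 1889/1416) = 42 + 6*(1889/1416 + U**2) = 42 + (1889/236 + 6*U**2) = 11801/236 + 6*U**2)
(34421 + t(-113, -130))/(-15763 + 26064) = (34421 + (11801/236 + 6*(-130)**2))/(-15763 + 26064) = (34421 + (11801/236 + 6*16900))/10301 = (34421 + (11801/236 + 101400))*(1/10301) = (34421 + 23942201/236)*(1/10301) = (32065557/236)*(1/10301) = 32065557/2431036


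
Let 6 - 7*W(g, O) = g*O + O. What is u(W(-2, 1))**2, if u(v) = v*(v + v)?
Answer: 4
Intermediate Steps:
W(g, O) = 6/7 - O/7 - O*g/7 (W(g, O) = 6/7 - (g*O + O)/7 = 6/7 - (O*g + O)/7 = 6/7 - (O + O*g)/7 = 6/7 + (-O/7 - O*g/7) = 6/7 - O/7 - O*g/7)
u(v) = 2*v**2 (u(v) = v*(2*v) = 2*v**2)
u(W(-2, 1))**2 = (2*(6/7 - 1/7*1 - 1/7*1*(-2))**2)**2 = (2*(6/7 - 1/7 + 2/7)**2)**2 = (2*1**2)**2 = (2*1)**2 = 2**2 = 4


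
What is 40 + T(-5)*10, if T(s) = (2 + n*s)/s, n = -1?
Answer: 26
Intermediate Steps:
T(s) = (2 - s)/s
40 + T(-5)*10 = 40 + ((2 - 1*(-5))/(-5))*10 = 40 - (2 + 5)/5*10 = 40 - ⅕*7*10 = 40 - 7/5*10 = 40 - 14 = 26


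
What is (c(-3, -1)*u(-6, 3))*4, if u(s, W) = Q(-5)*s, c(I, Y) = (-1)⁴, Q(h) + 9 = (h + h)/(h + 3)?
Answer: 96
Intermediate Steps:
Q(h) = -9 + 2*h/(3 + h) (Q(h) = -9 + (h + h)/(h + 3) = -9 + (2*h)/(3 + h) = -9 + 2*h/(3 + h))
c(I, Y) = 1
u(s, W) = -4*s (u(s, W) = ((-27 - 7*(-5))/(3 - 5))*s = ((-27 + 35)/(-2))*s = (-½*8)*s = -4*s)
(c(-3, -1)*u(-6, 3))*4 = (1*(-4*(-6)))*4 = (1*24)*4 = 24*4 = 96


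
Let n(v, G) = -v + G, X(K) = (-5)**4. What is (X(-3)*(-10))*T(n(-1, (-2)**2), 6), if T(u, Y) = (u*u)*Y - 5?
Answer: -906250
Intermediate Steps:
X(K) = 625
n(v, G) = G - v
T(u, Y) = -5 + Y*u**2 (T(u, Y) = u**2*Y - 5 = Y*u**2 - 5 = -5 + Y*u**2)
(X(-3)*(-10))*T(n(-1, (-2)**2), 6) = (625*(-10))*(-5 + 6*((-2)**2 - 1*(-1))**2) = -6250*(-5 + 6*(4 + 1)**2) = -6250*(-5 + 6*5**2) = -6250*(-5 + 6*25) = -6250*(-5 + 150) = -6250*145 = -906250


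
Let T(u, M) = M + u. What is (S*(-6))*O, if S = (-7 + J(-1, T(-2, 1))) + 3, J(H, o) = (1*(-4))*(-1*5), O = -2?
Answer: 192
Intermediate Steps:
J(H, o) = 20 (J(H, o) = -4*(-5) = 20)
S = 16 (S = (-7 + 20) + 3 = 13 + 3 = 16)
(S*(-6))*O = (16*(-6))*(-2) = -96*(-2) = 192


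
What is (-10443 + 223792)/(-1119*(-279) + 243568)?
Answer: 213349/555769 ≈ 0.38388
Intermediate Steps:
(-10443 + 223792)/(-1119*(-279) + 243568) = 213349/(312201 + 243568) = 213349/555769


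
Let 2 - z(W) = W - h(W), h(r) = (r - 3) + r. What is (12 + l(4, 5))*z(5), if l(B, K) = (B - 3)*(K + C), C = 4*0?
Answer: 68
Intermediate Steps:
h(r) = -3 + 2*r (h(r) = (-3 + r) + r = -3 + 2*r)
C = 0
z(W) = -1 + W (z(W) = 2 - (W - (-3 + 2*W)) = 2 - (W + (3 - 2*W)) = 2 - (3 - W) = 2 + (-3 + W) = -1 + W)
l(B, K) = K*(-3 + B) (l(B, K) = (B - 3)*(K + 0) = (-3 + B)*K = K*(-3 + B))
(12 + l(4, 5))*z(5) = (12 + 5*(-3 + 4))*(-1 + 5) = (12 + 5*1)*4 = (12 + 5)*4 = 17*4 = 68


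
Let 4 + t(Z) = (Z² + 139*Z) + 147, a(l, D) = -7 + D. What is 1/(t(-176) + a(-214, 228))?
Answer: 1/6876 ≈ 0.00014543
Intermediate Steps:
t(Z) = 143 + Z² + 139*Z (t(Z) = -4 + ((Z² + 139*Z) + 147) = -4 + (147 + Z² + 139*Z) = 143 + Z² + 139*Z)
1/(t(-176) + a(-214, 228)) = 1/((143 + (-176)² + 139*(-176)) + (-7 + 228)) = 1/((143 + 30976 - 24464) + 221) = 1/(6655 + 221) = 1/6876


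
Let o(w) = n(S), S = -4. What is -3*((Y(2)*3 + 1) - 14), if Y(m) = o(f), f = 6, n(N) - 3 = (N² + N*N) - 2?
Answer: -258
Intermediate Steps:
n(N) = 1 + 2*N² (n(N) = 3 + ((N² + N*N) - 2) = 3 + ((N² + N²) - 2) = 3 + (2*N² - 2) = 3 + (-2 + 2*N²) = 1 + 2*N²)
o(w) = 33 (o(w) = 1 + 2*(-4)² = 1 + 2*16 = 1 + 32 = 33)
Y(m) = 33
-3*((Y(2)*3 + 1) - 14) = -3*((33*3 + 1) - 14) = -3*((99 + 1) - 14) = -3*(100 - 14) = -3*86 = -258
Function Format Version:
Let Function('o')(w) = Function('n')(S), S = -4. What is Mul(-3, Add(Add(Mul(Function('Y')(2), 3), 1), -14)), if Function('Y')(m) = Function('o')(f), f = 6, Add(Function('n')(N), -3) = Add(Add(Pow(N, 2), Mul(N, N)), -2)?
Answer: -258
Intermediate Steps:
Function('n')(N) = Add(1, Mul(2, Pow(N, 2))) (Function('n')(N) = Add(3, Add(Add(Pow(N, 2), Mul(N, N)), -2)) = Add(3, Add(Add(Pow(N, 2), Pow(N, 2)), -2)) = Add(3, Add(Mul(2, Pow(N, 2)), -2)) = Add(3, Add(-2, Mul(2, Pow(N, 2)))) = Add(1, Mul(2, Pow(N, 2))))
Function('o')(w) = 33 (Function('o')(w) = Add(1, Mul(2, Pow(-4, 2))) = Add(1, Mul(2, 16)) = Add(1, 32) = 33)
Function('Y')(m) = 33
Mul(-3, Add(Add(Mul(Function('Y')(2), 3), 1), -14)) = Mul(-3, Add(Add(Mul(33, 3), 1), -14)) = Mul(-3, Add(Add(99, 1), -14)) = Mul(-3, Add(100, -14)) = Mul(-3, 86) = -258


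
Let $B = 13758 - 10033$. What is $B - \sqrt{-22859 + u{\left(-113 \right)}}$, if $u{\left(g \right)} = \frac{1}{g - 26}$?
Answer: $3725 - \frac{i \sqrt{441658878}}{139} \approx 3725.0 - 151.19 i$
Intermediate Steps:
$B = 3725$ ($B = 13758 - 10033 = 3725$)
$u{\left(g \right)} = \frac{1}{-26 + g}$
$B - \sqrt{-22859 + u{\left(-113 \right)}} = 3725 - \sqrt{-22859 + \frac{1}{-26 - 113}} = 3725 - \sqrt{-22859 + \frac{1}{-139}} = 3725 - \sqrt{-22859 - \frac{1}{139}} = 3725 - \sqrt{- \frac{3177402}{139}} = 3725 - \frac{i \sqrt{441658878}}{139}$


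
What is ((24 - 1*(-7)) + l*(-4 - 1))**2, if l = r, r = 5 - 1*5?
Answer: 961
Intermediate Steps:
r = 0 (r = 5 - 5 = 0)
l = 0
((24 - 1*(-7)) + l*(-4 - 1))**2 = ((24 - 1*(-7)) + 0*(-4 - 1))**2 = ((24 + 7) + 0*(-5))**2 = (31 + 0)**2 = 31**2 = 961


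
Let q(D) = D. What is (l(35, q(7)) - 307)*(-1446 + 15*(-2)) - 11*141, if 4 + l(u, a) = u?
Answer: 405825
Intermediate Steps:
l(u, a) = -4 + u
(l(35, q(7)) - 307)*(-1446 + 15*(-2)) - 11*141 = ((-4 + 35) - 307)*(-1446 + 15*(-2)) - 11*141 = (31 - 307)*(-1446 - 30) - 1551 = -276*(-1476) - 1551 = 407376 - 1551 = 405825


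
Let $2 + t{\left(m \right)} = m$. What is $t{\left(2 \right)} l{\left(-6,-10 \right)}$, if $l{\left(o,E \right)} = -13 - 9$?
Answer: $0$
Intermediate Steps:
$t{\left(m \right)} = -2 + m$
$l{\left(o,E \right)} = -22$
$t{\left(2 \right)} l{\left(-6,-10 \right)} = \left(-2 + 2\right) \left(-22\right) = 0 \left(-22\right) = 0$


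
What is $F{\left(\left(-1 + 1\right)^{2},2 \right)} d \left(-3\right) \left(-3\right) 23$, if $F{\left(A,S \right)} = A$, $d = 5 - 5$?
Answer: $0$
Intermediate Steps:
$d = 0$ ($d = 5 - 5 = 0$)
$F{\left(\left(-1 + 1\right)^{2},2 \right)} d \left(-3\right) \left(-3\right) 23 = \left(-1 + 1\right)^{2} \cdot 0 \left(-3\right) \left(-3\right) 23 = 0^{2} \cdot 0 \left(-3\right) 23 = 0 \cdot 0 \cdot 23 = 0 \cdot 23 = 0$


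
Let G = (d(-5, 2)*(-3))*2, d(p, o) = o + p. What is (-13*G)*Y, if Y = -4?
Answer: 936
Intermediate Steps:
G = 18 (G = ((2 - 5)*(-3))*2 = -3*(-3)*2 = 9*2 = 18)
(-13*G)*Y = -13*18*(-4) = -234*(-4) = 936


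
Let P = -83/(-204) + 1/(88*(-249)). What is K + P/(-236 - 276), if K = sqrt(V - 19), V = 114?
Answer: -151541/190722048 + sqrt(95) ≈ 9.7460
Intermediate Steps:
P = 151541/372504 (P = -83*(-1/204) + (1/88)*(-1/249) = 83/204 - 1/21912 = 151541/372504 ≈ 0.40682)
K = sqrt(95) (K = sqrt(114 - 19) = sqrt(95) ≈ 9.7468)
K + P/(-236 - 276) = sqrt(95) + 151541/(372504*(-236 - 276)) = sqrt(95) + (151541/372504)/(-512) = sqrt(95) + (151541/372504)*(-1/512) = sqrt(95) - 151541/190722048 = -151541/190722048 + sqrt(95)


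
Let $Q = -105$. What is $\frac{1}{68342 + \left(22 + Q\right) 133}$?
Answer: $\frac{1}{57303} \approx 1.7451 \cdot 10^{-5}$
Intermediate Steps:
$\frac{1}{68342 + \left(22 + Q\right) 133} = \frac{1}{68342 + \left(22 - 105\right) 133} = \frac{1}{68342 - 11039} = \frac{1}{57303}$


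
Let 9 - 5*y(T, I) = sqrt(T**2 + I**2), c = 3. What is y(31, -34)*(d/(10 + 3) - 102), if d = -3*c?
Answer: -2403/13 + 267*sqrt(2117)/13 ≈ 760.15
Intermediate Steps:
d = -9 (d = -3*3 = -9)
y(T, I) = 9/5 - sqrt(I**2 + T**2)/5 (y(T, I) = 9/5 - sqrt(T**2 + I**2)/5 = 9/5 - sqrt(I**2 + T**2)/5)
y(31, -34)*(d/(10 + 3) - 102) = (9/5 - sqrt((-34)**2 + 31**2)/5)*(-9/(10 + 3) - 102) = (9/5 - sqrt(1156 + 961)/5)*(-9/13 - 102) = (9/5 - sqrt(2117)/5)*((1/13)*(-9) - 102) = (9/5 - sqrt(2117)/5)*(-9/13 - 102) = (9/5 - sqrt(2117)/5)*(-1335/13) = -2403/13 + 267*sqrt(2117)/13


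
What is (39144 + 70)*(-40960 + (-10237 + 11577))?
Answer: -1553658680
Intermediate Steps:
(39144 + 70)*(-40960 + (-10237 + 11577)) = 39214*(-40960 + 1340) = 39214*(-39620) = -1553658680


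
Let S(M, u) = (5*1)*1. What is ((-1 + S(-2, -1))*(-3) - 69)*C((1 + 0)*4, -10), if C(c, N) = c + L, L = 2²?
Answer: -648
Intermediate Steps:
S(M, u) = 5 (S(M, u) = 5*1 = 5)
L = 4
C(c, N) = 4 + c (C(c, N) = c + 4 = 4 + c)
((-1 + S(-2, -1))*(-3) - 69)*C((1 + 0)*4, -10) = ((-1 + 5)*(-3) - 69)*(4 + (1 + 0)*4) = (4*(-3) - 69)*(4 + 1*4) = (-12 - 69)*(4 + 4) = -81*8 = -648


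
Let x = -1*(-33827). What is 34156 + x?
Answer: 67983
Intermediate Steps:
x = 33827
34156 + x = 34156 + 33827 = 67983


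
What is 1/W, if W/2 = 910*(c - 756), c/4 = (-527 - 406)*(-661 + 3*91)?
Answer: 1/2634013200 ≈ 3.7965e-10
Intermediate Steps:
c = 1448016 (c = 4*((-527 - 406)*(-661 + 3*91)) = 4*(-933*(-661 + 273)) = 4*(-933*(-388)) = 4*362004 = 1448016)
W = 2634013200 (W = 2*(910*(1448016 - 756)) = 2*(910*1447260) = 2*1317006600 = 2634013200)
1/W = 1/2634013200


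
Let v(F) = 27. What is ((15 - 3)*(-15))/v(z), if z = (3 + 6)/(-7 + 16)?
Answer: -20/3 ≈ -6.6667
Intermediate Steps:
z = 1 (z = 9/9 = 9*(⅑) = 1)
((15 - 3)*(-15))/v(z) = ((15 - 3)*(-15))/27 = (12*(-15))*(1/27) = -180*1/27 = -20/3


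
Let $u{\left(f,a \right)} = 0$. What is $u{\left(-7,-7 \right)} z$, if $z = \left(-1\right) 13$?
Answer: $0$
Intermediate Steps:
$z = -13$
$u{\left(-7,-7 \right)} z = 0 \left(-13\right) = 0$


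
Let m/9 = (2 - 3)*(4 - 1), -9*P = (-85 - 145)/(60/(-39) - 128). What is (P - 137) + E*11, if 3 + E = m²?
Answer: 59478227/7578 ≈ 7848.8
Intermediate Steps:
P = -1495/7578 (P = -(-85 - 145)/(9*(60/(-39) - 128)) = -(-230)/(9*(60*(-1/39) - 128)) = -(-230)/(9*(-20/13 - 128)) = -(-230)/(9*(-1684/13)) = -(-230)*(-13)/(9*1684) = -⅑*1495/842 = -1495/7578 ≈ -0.19728)
m = -27 (m = 9*((2 - 3)*(4 - 1)) = 9*(-1*3) = 9*(-3) = -27)
E = 726 (E = -3 + (-27)² = -3 + 729 = 726)
(P - 137) + E*11 = (-1495/7578 - 137) + 726*11 = -1039681/7578 + 7986 = 59478227/7578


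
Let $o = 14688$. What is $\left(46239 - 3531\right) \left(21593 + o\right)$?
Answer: $1549488948$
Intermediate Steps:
$\left(46239 - 3531\right) \left(21593 + o\right) = \left(46239 - 3531\right) \left(21593 + 14688\right) = 42708 \cdot 36281 = 1549488948$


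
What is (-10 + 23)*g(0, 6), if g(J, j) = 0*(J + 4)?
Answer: 0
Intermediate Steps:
g(J, j) = 0 (g(J, j) = 0*(4 + J) = 0)
(-10 + 23)*g(0, 6) = (-10 + 23)*0 = 13*0 = 0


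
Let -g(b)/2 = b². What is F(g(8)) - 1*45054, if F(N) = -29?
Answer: -45083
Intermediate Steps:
g(b) = -2*b²
F(g(8)) - 1*45054 = -29 - 1*45054 = -29 - 45054 = -45083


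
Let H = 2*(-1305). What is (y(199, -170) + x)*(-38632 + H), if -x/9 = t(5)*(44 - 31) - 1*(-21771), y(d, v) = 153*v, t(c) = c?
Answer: 9177747228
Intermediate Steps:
x = -196524 (x = -9*(5*(44 - 31) - 1*(-21771)) = -9*(5*13 + 21771) = -9*(65 + 21771) = -9*21836 = -196524)
H = -2610
(y(199, -170) + x)*(-38632 + H) = (153*(-170) - 196524)*(-38632 - 2610) = (-26010 - 196524)*(-41242) = -222534*(-41242) = 9177747228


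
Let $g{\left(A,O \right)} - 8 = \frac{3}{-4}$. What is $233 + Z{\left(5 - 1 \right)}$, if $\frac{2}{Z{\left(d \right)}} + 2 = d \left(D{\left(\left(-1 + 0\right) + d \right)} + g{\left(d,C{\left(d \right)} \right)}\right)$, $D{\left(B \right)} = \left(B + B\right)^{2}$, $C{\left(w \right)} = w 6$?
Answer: $\frac{39845}{171} \approx 233.01$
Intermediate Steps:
$C{\left(w \right)} = 6 w$
$D{\left(B \right)} = 4 B^{2}$ ($D{\left(B \right)} = \left(2 B\right)^{2} = 4 B^{2}$)
$g{\left(A,O \right)} = \frac{29}{4}$ ($g{\left(A,O \right)} = 8 + \frac{3}{-4} = 8 + 3 \left(- \frac{1}{4}\right) = 8 - \frac{3}{4} = \frac{29}{4}$)
$Z{\left(d \right)} = \frac{2}{-2 + d \left(\frac{29}{4} + 4 \left(-1 + d\right)^{2}\right)}$ ($Z{\left(d \right)} = \frac{2}{-2 + d \left(4 \left(\left(-1 + 0\right) + d\right)^{2} + \frac{29}{4}\right)} = \frac{2}{-2 + d \left(4 \left(-1 + d\right)^{2} + \frac{29}{4}\right)} = \frac{2}{-2 + d \left(\frac{29}{4} + 4 \left(-1 + d\right)^{2}\right)}$)
$233 + Z{\left(5 - 1 \right)} = 233 + \frac{8}{-8 + 29 \left(5 - 1\right) + 16 \left(5 - 1\right) \left(-1 + \left(5 - 1\right)\right)^{2}} = 233 + \frac{8}{-8 + 29 \cdot 4 + 16 \cdot 4 \left(-1 + 4\right)^{2}} = 233 + \frac{8}{-8 + 116 + 16 \cdot 4 \cdot 3^{2}} = 233 + \frac{8}{-8 + 116 + 16 \cdot 4 \cdot 9} = 233 + \frac{8}{-8 + 116 + 576} = 233 + \frac{8}{684} = 233 + 8 \cdot \frac{1}{684} = 233 + \frac{2}{171} = \frac{39845}{171}$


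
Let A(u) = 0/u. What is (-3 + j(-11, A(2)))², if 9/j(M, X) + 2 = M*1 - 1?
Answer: 2601/196 ≈ 13.270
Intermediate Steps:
A(u) = 0
j(M, X) = 9/(-3 + M) (j(M, X) = 9/(-2 + (M*1 - 1)) = 9/(-2 + (M - 1)) = 9/(-2 + (-1 + M)) = 9/(-3 + M))
(-3 + j(-11, A(2)))² = (-3 + 9/(-3 - 11))² = (-3 + 9/(-14))² = (-3 + 9*(-1/14))² = (-3 - 9/14)² = (-51/14)² = 2601/196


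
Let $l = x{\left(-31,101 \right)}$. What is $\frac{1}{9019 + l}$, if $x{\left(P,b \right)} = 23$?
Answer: $\frac{1}{9042} \approx 0.0001106$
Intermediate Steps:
$l = 23$
$\frac{1}{9019 + l} = \frac{1}{9019 + 23} = \frac{1}{9042}$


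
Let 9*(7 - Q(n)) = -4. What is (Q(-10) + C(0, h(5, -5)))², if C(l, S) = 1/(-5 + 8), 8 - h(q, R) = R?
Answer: 4900/81 ≈ 60.494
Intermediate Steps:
h(q, R) = 8 - R
C(l, S) = ⅓ (C(l, S) = 1/3 = ⅓)
Q(n) = 67/9 (Q(n) = 7 - ⅑*(-4) = 7 + 4/9 = 67/9)
(Q(-10) + C(0, h(5, -5)))² = (67/9 + ⅓)² = (70/9)² = 4900/81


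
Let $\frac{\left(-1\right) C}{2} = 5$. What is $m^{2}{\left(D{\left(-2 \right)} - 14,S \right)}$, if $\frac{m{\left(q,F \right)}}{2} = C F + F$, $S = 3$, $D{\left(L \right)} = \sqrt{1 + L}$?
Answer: $2916$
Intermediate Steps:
$C = -10$ ($C = \left(-2\right) 5 = -10$)
$m{\left(q,F \right)} = - 18 F$ ($m{\left(q,F \right)} = 2 \left(- 10 F + F\right) = 2 \left(- 9 F\right) = - 18 F$)
$m^{2}{\left(D{\left(-2 \right)} - 14,S \right)} = \left(\left(-18\right) 3\right)^{2} = \left(-54\right)^{2} = 2916$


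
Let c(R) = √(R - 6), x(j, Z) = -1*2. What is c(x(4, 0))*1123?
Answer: 2246*I*√2 ≈ 3176.3*I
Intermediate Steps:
x(j, Z) = -2
c(R) = √(-6 + R)
c(x(4, 0))*1123 = √(-6 - 2)*1123 = √(-8)*1123 = (2*I*√2)*1123 = 2246*I*√2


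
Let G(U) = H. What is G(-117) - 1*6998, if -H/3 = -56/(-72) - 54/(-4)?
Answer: -42245/6 ≈ -7040.8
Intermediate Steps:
H = -257/6 (H = -3*(-56/(-72) - 54/(-4)) = -3*(-56*(-1/72) - 54*(-¼)) = -3*(7/9 + 27/2) = -3*257/18 = -257/6 ≈ -42.833)
G(U) = -257/6
G(-117) - 1*6998 = -257/6 - 1*6998 = -257/6 - 6998 = -42245/6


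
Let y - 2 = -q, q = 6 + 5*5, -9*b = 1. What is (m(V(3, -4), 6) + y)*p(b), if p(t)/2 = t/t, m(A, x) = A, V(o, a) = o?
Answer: -52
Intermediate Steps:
b = -⅑ (b = -⅑*1 = -⅑ ≈ -0.11111)
q = 31 (q = 6 + 25 = 31)
p(t) = 2 (p(t) = 2*(t/t) = 2*1 = 2)
y = -29 (y = 2 - 1*31 = 2 - 31 = -29)
(m(V(3, -4), 6) + y)*p(b) = (3 - 29)*2 = -26*2 = -52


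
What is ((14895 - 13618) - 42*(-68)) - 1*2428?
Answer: 1705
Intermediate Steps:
((14895 - 13618) - 42*(-68)) - 1*2428 = (1277 + 2856) - 2428 = 4133 - 2428 = 1705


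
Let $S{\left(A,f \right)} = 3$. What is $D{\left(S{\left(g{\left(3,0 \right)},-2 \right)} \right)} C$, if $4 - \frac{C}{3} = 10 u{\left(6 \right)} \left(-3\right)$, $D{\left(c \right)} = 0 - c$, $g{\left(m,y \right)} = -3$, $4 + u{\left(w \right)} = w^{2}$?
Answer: $-8676$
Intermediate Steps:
$u{\left(w \right)} = -4 + w^{2}$
$D{\left(c \right)} = - c$
$C = 2892$ ($C = 12 - 3 \cdot 10 \left(-4 + 6^{2}\right) \left(-3\right) = 12 - 3 \cdot 10 \left(-4 + 36\right) \left(-3\right) = 12 - 3 \cdot 10 \cdot 32 \left(-3\right) = 12 - 3 \cdot 320 \left(-3\right) = 12 - -2880 = 12 + 2880 = 2892$)
$D{\left(S{\left(g{\left(3,0 \right)},-2 \right)} \right)} C = \left(-1\right) 3 \cdot 2892 = \left(-3\right) 2892 = -8676$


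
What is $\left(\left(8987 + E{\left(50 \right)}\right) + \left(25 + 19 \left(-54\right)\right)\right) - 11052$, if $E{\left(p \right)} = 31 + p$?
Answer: $-2985$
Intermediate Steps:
$\left(\left(8987 + E{\left(50 \right)}\right) + \left(25 + 19 \left(-54\right)\right)\right) - 11052 = \left(\left(8987 + \left(31 + 50\right)\right) + \left(25 + 19 \left(-54\right)\right)\right) - 11052 = \left(\left(8987 + 81\right) + \left(25 - 1026\right)\right) - 11052 = \left(9068 - 1001\right) - 11052 = 8067 - 11052 = -2985$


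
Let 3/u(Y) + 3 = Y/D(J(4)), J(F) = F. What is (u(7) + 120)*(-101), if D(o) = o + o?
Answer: -203616/17 ≈ -11977.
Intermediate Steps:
D(o) = 2*o
u(Y) = 3/(-3 + Y/8) (u(Y) = 3/(-3 + Y/((2*4))) = 3/(-3 + Y/8))
(u(7) + 120)*(-101) = (24/(-24 + 7) + 120)*(-101) = (24/(-17) + 120)*(-101) = (24*(-1/17) + 120)*(-101) = (-24/17 + 120)*(-101) = (2016/17)*(-101) = -203616/17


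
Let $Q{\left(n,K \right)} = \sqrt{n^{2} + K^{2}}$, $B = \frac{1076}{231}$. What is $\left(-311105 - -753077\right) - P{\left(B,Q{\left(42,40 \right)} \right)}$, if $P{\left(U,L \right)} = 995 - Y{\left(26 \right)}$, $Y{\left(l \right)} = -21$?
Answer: $440956$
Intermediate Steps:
$B = \frac{1076}{231}$ ($B = 1076 \cdot \frac{1}{231} = \frac{1076}{231} \approx 4.658$)
$Q{\left(n,K \right)} = \sqrt{K^{2} + n^{2}}$
$P{\left(U,L \right)} = 1016$ ($P{\left(U,L \right)} = 995 - -21 = 995 + 21 = 1016$)
$\left(-311105 - -753077\right) - P{\left(B,Q{\left(42,40 \right)} \right)} = \left(-311105 - -753077\right) - 1016 = \left(-311105 + 753077\right) - 1016 = 441972 - 1016 = 440956$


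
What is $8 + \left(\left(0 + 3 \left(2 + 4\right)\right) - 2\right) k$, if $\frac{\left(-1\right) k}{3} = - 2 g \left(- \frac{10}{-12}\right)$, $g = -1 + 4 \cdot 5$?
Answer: $1528$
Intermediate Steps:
$g = 19$ ($g = -1 + 20 = 19$)
$k = 95$ ($k = - 3 \left(-2\right) 19 \left(- \frac{10}{-12}\right) = - 3 \left(- 38 \left(\left(-10\right) \left(- \frac{1}{12}\right)\right)\right) = - 3 \left(\left(-38\right) \frac{5}{6}\right) = \left(-3\right) \left(- \frac{95}{3}\right) = 95$)
$8 + \left(\left(0 + 3 \left(2 + 4\right)\right) - 2\right) k = 8 + \left(\left(0 + 3 \left(2 + 4\right)\right) - 2\right) 95 = 8 + \left(\left(0 + 3 \cdot 6\right) - 2\right) 95 = 8 + \left(\left(0 + 18\right) - 2\right) 95 = 8 + \left(18 - 2\right) 95 = 8 + 16 \cdot 95 = 8 + 1520 = 1528$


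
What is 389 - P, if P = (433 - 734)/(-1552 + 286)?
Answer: 492173/1266 ≈ 388.76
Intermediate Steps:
P = 301/1266 (P = -301/(-1266) = -301*(-1/1266) = 301/1266 ≈ 0.23776)
389 - P = 389 - 1*301/1266 = 389 - 301/1266 = 492173/1266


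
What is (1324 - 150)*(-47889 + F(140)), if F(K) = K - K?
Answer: -56221686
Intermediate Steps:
F(K) = 0
(1324 - 150)*(-47889 + F(140)) = (1324 - 150)*(-47889 + 0) = 1174*(-47889) = -56221686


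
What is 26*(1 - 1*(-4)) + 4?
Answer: 134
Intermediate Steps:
26*(1 - 1*(-4)) + 4 = 26*(1 + 4) + 4 = 26*5 + 4 = 130 + 4 = 134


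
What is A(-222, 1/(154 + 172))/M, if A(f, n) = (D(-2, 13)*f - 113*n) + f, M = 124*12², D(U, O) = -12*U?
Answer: -1809413/5821056 ≈ -0.31084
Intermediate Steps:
M = 17856 (M = 124*144 = 17856)
A(f, n) = -113*n + 25*f (A(f, n) = ((-12*(-2))*f - 113*n) + f = (24*f - 113*n) + f = (-113*n + 24*f) + f = -113*n + 25*f)
A(-222, 1/(154 + 172))/M = (-113/(154 + 172) + 25*(-222))/17856 = (-113/326 - 5550)*(1/17856) = -1809413/326*1/17856 = -1809413/5821056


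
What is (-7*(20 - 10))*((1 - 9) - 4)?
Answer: 840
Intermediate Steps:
(-7*(20 - 10))*((1 - 9) - 4) = (-7*10)*(-8 - 4) = -70*(-12) = 840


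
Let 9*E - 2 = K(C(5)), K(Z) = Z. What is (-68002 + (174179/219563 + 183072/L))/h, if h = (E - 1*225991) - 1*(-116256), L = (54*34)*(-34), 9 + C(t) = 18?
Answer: 38836032637711/62667134848028 ≈ 0.61972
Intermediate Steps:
C(t) = 9 (C(t) = -9 + 18 = 9)
E = 11/9 (E = 2/9 + (1/9)*9 = 2/9 + 1 = 11/9 ≈ 1.2222)
L = -62424 (L = 1836*(-34) = -62424)
h = -987604/9 (h = (11/9 - 1*225991) - 1*(-116256) = (11/9 - 225991) + 116256 = -2033908/9 + 116256 = -987604/9 ≈ -1.0973e+5)
(-68002 + (174179/219563 + 183072/L))/h = (-68002 + (174179/219563 + 183072/(-62424)))/(-987604/9) = (-68002 + (174179*(1/219563) + 183072*(-1/62424)))*(-9/987604) = (-68002 + (174179/219563 - 7628/2601))*(-9/987604) = (-68002 - 1221786985/571083363)*(-9/987604) = -38836032637711/571083363*(-9/987604) = 38836032637711/62667134848028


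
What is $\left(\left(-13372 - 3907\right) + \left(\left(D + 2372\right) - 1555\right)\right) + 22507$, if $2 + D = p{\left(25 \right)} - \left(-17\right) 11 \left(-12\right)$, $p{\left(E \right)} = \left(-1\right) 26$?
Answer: $3773$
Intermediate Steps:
$p{\left(E \right)} = -26$
$D = -2272$ ($D = -2 - \left(26 + \left(-17\right) 11 \left(-12\right)\right) = -2 - \left(26 - -2244\right) = -2 - 2270 = -2272$)
$\left(\left(-13372 - 3907\right) + \left(\left(D + 2372\right) - 1555\right)\right) + 22507 = \left(\left(-13372 - 3907\right) + \left(\left(-2272 + 2372\right) - 1555\right)\right) + 22507 = \left(-17279 + \left(100 - 1555\right)\right) + 22507 = \left(-17279 - 1455\right) + 22507 = -18734 + 22507 = 3773$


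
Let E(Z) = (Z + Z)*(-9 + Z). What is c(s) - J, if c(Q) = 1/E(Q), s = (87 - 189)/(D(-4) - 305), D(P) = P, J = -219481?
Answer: 13327753635/60724 ≈ 2.1948e+5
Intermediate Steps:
E(Z) = 2*Z*(-9 + Z) (E(Z) = (2*Z)*(-9 + Z) = 2*Z*(-9 + Z))
s = 34/103 (s = (87 - 189)/(-4 - 305) = -102/(-309) = -102*(-1/309) = 34/103 ≈ 0.33010)
c(Q) = 1/(2*Q*(-9 + Q))
c(s) - J = 1/(2*(34/103)*(-9 + 34/103)) - 1*(-219481) = (1/2)*(103/34)/(-893/103) + 219481 = (1/2)*(103/34)*(-103/893) + 219481 = -10609/60724 + 219481 = 13327753635/60724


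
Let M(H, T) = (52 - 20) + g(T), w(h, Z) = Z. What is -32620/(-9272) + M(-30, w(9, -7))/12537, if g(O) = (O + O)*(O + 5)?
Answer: 34126105/9686922 ≈ 3.5229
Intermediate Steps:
g(O) = 2*O*(5 + O) (g(O) = (2*O)*(5 + O) = 2*O*(5 + O))
M(H, T) = 32 + 2*T*(5 + T) (M(H, T) = (52 - 20) + 2*T*(5 + T) = 32 + 2*T*(5 + T))
-32620/(-9272) + M(-30, w(9, -7))/12537 = -32620/(-9272) + (32 + 2*(-7)*(5 - 7))/12537 = -32620*(-1/9272) + (32 + 2*(-7)*(-2))*(1/12537) = 8155/2318 + (32 + 28)*(1/12537) = 8155/2318 + 60*(1/12537) = 8155/2318 + 20/4179 = 34126105/9686922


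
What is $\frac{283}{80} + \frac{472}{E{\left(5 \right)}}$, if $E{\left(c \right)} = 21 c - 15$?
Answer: $\frac{6323}{720} \approx 8.782$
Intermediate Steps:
$E{\left(c \right)} = -15 + 21 c$
$\frac{283}{80} + \frac{472}{E{\left(5 \right)}} = \frac{283}{80} + \frac{472}{-15 + 21 \cdot 5} = 283 \cdot \frac{1}{80} + \frac{472}{-15 + 105} = \frac{283}{80} + \frac{472}{90} = \frac{283}{80} + 472 \cdot \frac{1}{90} = \frac{283}{80} + \frac{236}{45} = \frac{6323}{720}$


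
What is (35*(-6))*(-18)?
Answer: 3780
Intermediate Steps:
(35*(-6))*(-18) = -210*(-18) = 3780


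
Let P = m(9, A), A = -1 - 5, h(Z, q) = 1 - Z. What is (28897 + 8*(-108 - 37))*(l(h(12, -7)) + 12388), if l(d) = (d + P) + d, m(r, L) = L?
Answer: 342829320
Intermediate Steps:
A = -6
P = -6
l(d) = -6 + 2*d (l(d) = (d - 6) + d = (-6 + d) + d = -6 + 2*d)
(28897 + 8*(-108 - 37))*(l(h(12, -7)) + 12388) = (28897 + 8*(-108 - 37))*((-6 + 2*(1 - 1*12)) + 12388) = (28897 + 8*(-145))*((-6 + 2*(1 - 12)) + 12388) = (28897 - 1160)*((-6 + 2*(-11)) + 12388) = 27737*((-6 - 22) + 12388) = 27737*(-28 + 12388) = 27737*12360 = 342829320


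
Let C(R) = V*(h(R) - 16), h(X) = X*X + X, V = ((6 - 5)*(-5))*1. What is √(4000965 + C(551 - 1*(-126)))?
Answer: √1706015 ≈ 1306.1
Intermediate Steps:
V = -5 (V = (1*(-5))*1 = -5*1 = -5)
h(X) = X + X² (h(X) = X² + X = X + X²)
C(R) = 80 - 5*R*(1 + R) (C(R) = -5*(R*(1 + R) - 16) = -5*(-16 + R*(1 + R)) = 80 - 5*R*(1 + R))
√(4000965 + C(551 - 1*(-126))) = √(4000965 + (80 - 5*(551 - 1*(-126))*(1 + (551 - 1*(-126))))) = √(4000965 + (80 - 5*(551 + 126)*(1 + (551 + 126)))) = √(4000965 + (80 - 5*677*(1 + 677))) = √(4000965 + (80 - 5*677*678)) = √(4000965 + (80 - 2295030)) = √(4000965 - 2294950) = √1706015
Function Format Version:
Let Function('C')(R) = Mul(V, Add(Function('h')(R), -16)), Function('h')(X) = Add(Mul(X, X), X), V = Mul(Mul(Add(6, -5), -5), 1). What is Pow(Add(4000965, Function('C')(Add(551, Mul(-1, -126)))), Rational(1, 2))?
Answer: Pow(1706015, Rational(1, 2)) ≈ 1306.1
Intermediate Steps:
V = -5 (V = Mul(Mul(1, -5), 1) = Mul(-5, 1) = -5)
Function('h')(X) = Add(X, Pow(X, 2)) (Function('h')(X) = Add(Pow(X, 2), X) = Add(X, Pow(X, 2)))
Function('C')(R) = Add(80, Mul(-5, R, Add(1, R))) (Function('C')(R) = Mul(-5, Add(Mul(R, Add(1, R)), -16)) = Mul(-5, Add(-16, Mul(R, Add(1, R)))) = Add(80, Mul(-5, R, Add(1, R))))
Pow(Add(4000965, Function('C')(Add(551, Mul(-1, -126)))), Rational(1, 2)) = Pow(Add(4000965, Add(80, Mul(-5, Add(551, Mul(-1, -126)), Add(1, Add(551, Mul(-1, -126)))))), Rational(1, 2)) = Pow(Add(4000965, Add(80, Mul(-5, Add(551, 126), Add(1, Add(551, 126))))), Rational(1, 2)) = Pow(Add(4000965, Add(80, Mul(-5, 677, Add(1, 677)))), Rational(1, 2)) = Pow(Add(4000965, Add(80, Mul(-5, 677, 678))), Rational(1, 2)) = Pow(Add(4000965, Add(80, -2295030)), Rational(1, 2)) = Pow(Add(4000965, -2294950), Rational(1, 2)) = Pow(1706015, Rational(1, 2))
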